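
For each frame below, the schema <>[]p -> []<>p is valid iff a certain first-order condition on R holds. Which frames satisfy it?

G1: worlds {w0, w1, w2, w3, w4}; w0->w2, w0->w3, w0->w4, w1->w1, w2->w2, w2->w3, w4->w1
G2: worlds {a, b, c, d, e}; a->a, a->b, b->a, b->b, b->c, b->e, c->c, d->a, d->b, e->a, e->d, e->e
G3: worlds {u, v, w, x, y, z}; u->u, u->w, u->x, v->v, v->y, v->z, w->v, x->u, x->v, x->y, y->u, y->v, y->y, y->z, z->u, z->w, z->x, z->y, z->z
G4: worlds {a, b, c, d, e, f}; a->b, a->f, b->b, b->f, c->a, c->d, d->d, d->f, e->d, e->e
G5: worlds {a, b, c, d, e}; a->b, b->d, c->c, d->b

Frame correspondent (Sahlqvist): forall x forall y forall z (Rxy & Rxz -> exists w (Ryw & Rzw)) — i.e. convergence.
G1: fails — Rw0w4 and Rw0w2 but w4 and w2 have no common successor.
G2: fails — Rbc and Rba but c and a have no common successor.
G3: fails — Ruu and Ruw but u and w have no common successor.
G4: fails — Rab and Raf but b and f have no common successor.
G5: satisfies the condition.

G5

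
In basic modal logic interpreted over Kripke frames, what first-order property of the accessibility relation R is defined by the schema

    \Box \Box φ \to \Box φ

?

density

This is the C4 axiom.
It corresponds to density: \forall x \forall y (Rxy \to \exists z (Rxz \wedge Rzy)).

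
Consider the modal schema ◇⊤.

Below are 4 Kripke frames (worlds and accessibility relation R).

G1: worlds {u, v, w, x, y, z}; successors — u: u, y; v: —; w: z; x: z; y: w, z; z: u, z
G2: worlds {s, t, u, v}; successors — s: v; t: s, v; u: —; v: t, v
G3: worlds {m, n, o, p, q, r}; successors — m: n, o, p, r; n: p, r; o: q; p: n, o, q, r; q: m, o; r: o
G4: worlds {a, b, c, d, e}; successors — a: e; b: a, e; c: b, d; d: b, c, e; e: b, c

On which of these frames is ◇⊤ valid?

The schema corresponds to seriality: ∀x ∃y Rxy.
G1: fails — world v has no successor.
G2: fails — world u has no successor.
G3: holds.
G4: holds.

G3, G4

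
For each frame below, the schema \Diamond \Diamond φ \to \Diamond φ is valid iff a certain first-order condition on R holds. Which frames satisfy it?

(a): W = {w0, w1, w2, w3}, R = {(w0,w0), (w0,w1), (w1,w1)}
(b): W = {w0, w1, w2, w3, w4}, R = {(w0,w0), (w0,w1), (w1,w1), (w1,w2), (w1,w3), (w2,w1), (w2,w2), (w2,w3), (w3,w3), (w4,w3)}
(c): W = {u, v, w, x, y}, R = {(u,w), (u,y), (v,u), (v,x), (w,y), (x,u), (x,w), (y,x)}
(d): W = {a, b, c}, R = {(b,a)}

Frame correspondent (Sahlqvist): \forall x \forall y \forall z (Rxy \wedge Ryz \to Rxz) — i.e. transitivity.
(a): holds.
(b): fails — Rw0w1 and Rw1w2 but not Rw0w2.
(c): fails — Rxw and Rwy but not Rxy.
(d): holds.

(a), (d)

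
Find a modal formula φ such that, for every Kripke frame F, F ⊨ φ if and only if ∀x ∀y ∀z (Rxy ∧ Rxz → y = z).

The condition is partial functionality. The CD schema ◇ψ → □ψ defines it.

◇ψ → □ψ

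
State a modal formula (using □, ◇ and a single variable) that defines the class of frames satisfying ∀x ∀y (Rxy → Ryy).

The condition is shift-reflexivity. The T□ schema □(□ψ → ψ) defines it.
Suppose □(□ψ→ψ) is valid. Take Rxy and set V(ψ)={w : Ryw}. Then at y, □ψ holds; since □(□ψ→ψ) at x, □ψ→ψ at y, so ψ at y, i.e. Ryy.

□(□ψ → ψ)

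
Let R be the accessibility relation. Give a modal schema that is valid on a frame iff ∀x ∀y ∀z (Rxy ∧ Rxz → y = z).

This is partial functionality; the standard corresponding axiom is CD: ◇ψ → □ψ.

◇ψ → □ψ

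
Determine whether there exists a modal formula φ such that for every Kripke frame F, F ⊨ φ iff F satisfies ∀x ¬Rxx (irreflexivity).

Any modally definable frame class is closed under surjective bounded morphisms.
The 4-cycle (worlds w0,w1,w2,w3 with w0→w1→w2→w3→w0) is irreflexive, and the map sending every world to a single reflexive point • is a surjective bounded morphism (forth: every edge maps to (•,•); back: every world has a successor). So any modal formula valid on the 4-cycle is also valid on the reflexive point, which is not irreflexive.
Hence irreflexivity is not modally definable.

Not definable by any modal formula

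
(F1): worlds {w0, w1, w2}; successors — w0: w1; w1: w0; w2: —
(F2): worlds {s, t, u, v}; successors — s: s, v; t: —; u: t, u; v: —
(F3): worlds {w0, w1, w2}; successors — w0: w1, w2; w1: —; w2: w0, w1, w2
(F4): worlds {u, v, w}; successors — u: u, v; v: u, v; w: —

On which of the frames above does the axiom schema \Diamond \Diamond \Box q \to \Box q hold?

(F1), (F4)

The schema corresponds to a generalized confluence (Geach) condition: \forall x \forall y \forall z ((x R^2 y \wedge xRz) \to \exists w (yRw \wedge z = w)).
(F1): holds.
(F2): fails — sR²v, sRs but no w with vRw and s=w.
(F3): fails — w0R²w1, w0Rw1 but no w with w1Rw and w1=w.
(F4): holds.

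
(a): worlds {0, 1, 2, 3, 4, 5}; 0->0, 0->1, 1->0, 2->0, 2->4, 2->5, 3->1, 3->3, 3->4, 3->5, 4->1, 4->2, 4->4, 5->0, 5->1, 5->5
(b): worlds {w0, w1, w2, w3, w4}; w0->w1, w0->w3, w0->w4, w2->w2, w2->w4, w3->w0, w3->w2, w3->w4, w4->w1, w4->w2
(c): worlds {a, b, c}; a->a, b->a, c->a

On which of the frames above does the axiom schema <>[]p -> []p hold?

(c)

This is the axiom for the Euclidean property; its first-order frame correspondent is forall x forall y forall z (Rxy & Rxz -> Ryz).
(a): fails — R01 and R01 but not R11.
(b): fails — Rw0w4 and Rw0w4 but not Rw4w4.
(c): satisfies the condition.
Valid on: (c).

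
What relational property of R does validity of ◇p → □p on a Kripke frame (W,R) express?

Suppose ◇p→□p is valid. Take Rxy, Rxz and set V(p)={y}. Then ◇p at x, so □p at x, so p at z, i.e. z=y.
The converse is a direct semantic check.
Frame condition: ∀x ∀y ∀z (Rxy ∧ Rxz → y = z).

partial functionality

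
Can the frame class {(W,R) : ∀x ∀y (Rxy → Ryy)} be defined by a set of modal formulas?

Yes: it is shift-reflexivity, defined by the T□ schema □(□q → q).
Suppose □(□q→q) is valid. Take Rxy and set V(q)={w : Ryw}. Then at y, □q holds; since □(□q→q) at x, □q→q at y, so q at y, i.e. Ryy.

Yes — defined by □(□q → q)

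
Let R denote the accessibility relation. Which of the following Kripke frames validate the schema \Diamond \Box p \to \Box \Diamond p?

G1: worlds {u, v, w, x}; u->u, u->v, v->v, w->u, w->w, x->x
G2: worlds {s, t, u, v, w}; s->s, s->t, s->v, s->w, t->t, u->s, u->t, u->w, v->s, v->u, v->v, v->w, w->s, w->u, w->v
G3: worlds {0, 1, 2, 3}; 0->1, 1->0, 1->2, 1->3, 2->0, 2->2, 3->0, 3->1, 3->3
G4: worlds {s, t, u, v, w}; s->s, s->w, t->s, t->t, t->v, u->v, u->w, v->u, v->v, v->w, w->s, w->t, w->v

The schema corresponds to convergence: \forall x \forall y \forall z (Rxy \wedge Rxz \to \exists w (Ryw \wedge Rzw)).
G1: condition met.
G2: fails — Rsv and Rst but v and t have no common successor.
G3: fails — R10 and R12 but 0 and 2 have no common successor.
G4: condition met.

G1, G4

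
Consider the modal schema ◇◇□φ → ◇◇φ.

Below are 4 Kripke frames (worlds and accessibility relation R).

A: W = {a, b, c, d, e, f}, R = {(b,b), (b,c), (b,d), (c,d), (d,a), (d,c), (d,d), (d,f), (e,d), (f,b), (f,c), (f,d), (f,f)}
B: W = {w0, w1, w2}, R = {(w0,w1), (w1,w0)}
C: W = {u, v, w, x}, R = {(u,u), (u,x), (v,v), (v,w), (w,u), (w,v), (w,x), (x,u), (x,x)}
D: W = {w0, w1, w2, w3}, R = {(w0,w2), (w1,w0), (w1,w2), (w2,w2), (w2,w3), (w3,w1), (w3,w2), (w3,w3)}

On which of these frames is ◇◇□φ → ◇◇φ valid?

This is the axiom for a generalized confluence (Geach) condition; its first-order frame correspondent is ∀x ∀y (xR²y → ∃w (yRw ∧ xR²w)).
A: fails — bR²a but no w with aRw and bR²w.
B: fails — w0R²w0 but no w with w0Rw and w0R²w.
C: condition met.
D: condition met.
Valid on: C, D.

C, D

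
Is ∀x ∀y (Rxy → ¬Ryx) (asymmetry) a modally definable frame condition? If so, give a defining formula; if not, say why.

If a class were modally definable it would be closed under surjective bounded morphisms (Goldblatt–Thomason).
The 4-cycle (worlds w0,w1,w2,w3 with w0→w1→w2→w3→w0) is asymmetric. Mapping every world to a single reflexive point • is a surjective bounded morphism, and the reflexive point is not asymmetric (R•• but asymmetry requires ¬R••).
So no modal formula (or set of formulas) defines exactly the asymmetric frames.

No — not modally definable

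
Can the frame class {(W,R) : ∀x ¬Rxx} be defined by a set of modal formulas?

If a class were modally definable it would be closed under surjective bounded morphisms (Goldblatt–Thomason).
The 2-cycle (worlds 0,1 with 0→1→0) is irreflexive, and the map sending every world to a single reflexive point • is a surjective bounded morphism (forth: every edge maps to (•,•); back: every world has a successor). So any modal formula valid on the 2-cycle is also valid on the reflexive point, which is not irreflexive.
So the class is not modally definable.

Not modally definable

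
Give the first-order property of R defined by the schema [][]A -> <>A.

This is a Sahlqvist (Geach-type) schema ◇^0□^2A → □^0◇^1A.
Minimal-valuation argument: fix x; take any y with xR^0y and any z with xR^0z. Set V(A) to the set of worlds R-reachable from y in exactly 2 steps. Then □^2A holds at y, so the antecedent holds at x; validity forces ◇^1A at z, giving a w with zR^1w and yR^2w.
First-order correspondent: forall x exists w (x R^2 w & xRw).

forall x exists w (x R^2 w & xRw)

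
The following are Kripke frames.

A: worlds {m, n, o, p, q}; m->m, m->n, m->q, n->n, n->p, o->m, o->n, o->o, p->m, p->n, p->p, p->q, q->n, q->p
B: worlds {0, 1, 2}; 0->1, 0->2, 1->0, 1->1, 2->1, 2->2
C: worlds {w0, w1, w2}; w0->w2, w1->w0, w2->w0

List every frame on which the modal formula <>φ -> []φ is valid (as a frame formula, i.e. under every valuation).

This is the axiom for partial functionality; its first-order frame correspondent is forall x forall y forall z (Rxy & Rxz -> y = z).
A: fails — m sees both m and n.
B: fails — 0 sees both 1 and 2.
C: satisfies the condition.
Valid on: C.

C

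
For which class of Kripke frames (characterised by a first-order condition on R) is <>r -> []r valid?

This schema is the CD axiom.
It corresponds to partial functionality: forall x forall y forall z (Rxy & Rxz -> y = z).

partial functionality: forall x forall y forall z (Rxy & Rxz -> y = z)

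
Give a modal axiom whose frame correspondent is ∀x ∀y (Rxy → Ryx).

r → □◇r

This is symmetry; the standard corresponding axiom is B: r → □◇r.
Suppose r→□◇r is valid. Take Rxy and set V(r)={x}. Then r at x, so □◇r at x, so ◇r at y, so some z with Ryz has r; z=x, i.e. Ryx.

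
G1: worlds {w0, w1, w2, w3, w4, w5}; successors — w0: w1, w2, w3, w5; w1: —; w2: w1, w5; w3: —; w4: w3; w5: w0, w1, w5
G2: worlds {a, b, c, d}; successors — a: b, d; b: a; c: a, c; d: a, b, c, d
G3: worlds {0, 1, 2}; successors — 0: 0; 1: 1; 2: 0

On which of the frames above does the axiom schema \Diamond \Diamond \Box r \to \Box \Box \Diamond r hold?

Frame correspondent (Sahlqvist): \forall x \forall y \forall z ((x R^2 y \wedge x R^2 z) \to \exists w (yRw \wedge zRw)) — i.e. a generalized confluence (Geach) condition.
G1: fails — w0R²w0, w0R²w1 but no w with w0Rw and w1Rw.
G2: fails — aR²a, aR²b but no w with aRw and bRw.
G3: satisfies the condition.
Valid on: G3.

G3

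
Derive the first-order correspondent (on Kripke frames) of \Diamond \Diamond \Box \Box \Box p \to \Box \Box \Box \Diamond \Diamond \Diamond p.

\forall x \forall y \forall z ((x R^2 y \wedge x R^3 z) \to \exists w (y R^3 w \wedge z R^3 w))

This is a Sahlqvist (Geach-type) schema ◇^2□^3p → □^3◇^3p.
First-order correspondent: \forall x \forall y \forall z ((x R^2 y \wedge x R^3 z) \to \exists w (y R^3 w \wedge z R^3 w)).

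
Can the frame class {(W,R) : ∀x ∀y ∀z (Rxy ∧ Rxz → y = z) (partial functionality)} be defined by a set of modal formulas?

Yes — defined by ◇q → □q

This is a Sahlqvist condition; the CD axiom ◇q → □q defines it.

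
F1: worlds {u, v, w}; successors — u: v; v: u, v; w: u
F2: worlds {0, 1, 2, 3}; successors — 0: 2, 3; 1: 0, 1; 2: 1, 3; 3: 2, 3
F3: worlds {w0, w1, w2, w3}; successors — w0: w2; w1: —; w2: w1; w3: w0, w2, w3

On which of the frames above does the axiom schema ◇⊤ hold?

The schema corresponds to seriality: ∀x ∃y Rxy.
F1: holds.
F2: holds.
F3: fails — world w1 has no successor.
Valid on: F1, F2.

F1, F2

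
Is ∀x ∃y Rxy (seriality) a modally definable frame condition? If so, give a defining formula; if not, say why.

The condition is seriality. A defining modal formula is □q → ◇q.
Suppose □q→◇q is valid. At any x set V(q)=W. Then □q at x, so ◇q at x, so x has a successor.

Definable; □q → ◇q defines it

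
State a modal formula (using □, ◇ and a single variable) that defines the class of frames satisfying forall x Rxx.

□p → p

This is reflexivity; the standard corresponding axiom is T: □p → p.
Suppose □p→p is valid. At any x set V(p)={w : Rxw}. Then □p holds at x, so p holds at x, i.e. Rxx.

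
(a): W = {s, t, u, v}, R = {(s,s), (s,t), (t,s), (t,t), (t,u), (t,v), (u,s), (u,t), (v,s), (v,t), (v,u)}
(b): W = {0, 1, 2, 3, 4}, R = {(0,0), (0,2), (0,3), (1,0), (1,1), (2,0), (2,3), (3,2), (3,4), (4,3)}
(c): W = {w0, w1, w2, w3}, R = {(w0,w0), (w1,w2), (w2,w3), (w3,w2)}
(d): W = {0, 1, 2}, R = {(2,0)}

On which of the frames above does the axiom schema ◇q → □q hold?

This is the axiom for partial functionality; its first-order frame correspondent is ∀x ∀y ∀z (Rxy ∧ Rxz → y = z).
(a): fails — s sees both s and t.
(b): fails — 0 sees both 0 and 2.
(c): condition met.
(d): condition met.

(c), (d)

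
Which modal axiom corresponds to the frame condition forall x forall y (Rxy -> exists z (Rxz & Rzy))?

□□r → □r

The condition is density. The C4 schema □□r → □r defines it.
Suppose □□r→□r is valid. Take Rxy and set V(r)={w : xR²w}. Then □□r at x, so □r at x, so r at y, i.e. ∃z(Rxz∧Rzy).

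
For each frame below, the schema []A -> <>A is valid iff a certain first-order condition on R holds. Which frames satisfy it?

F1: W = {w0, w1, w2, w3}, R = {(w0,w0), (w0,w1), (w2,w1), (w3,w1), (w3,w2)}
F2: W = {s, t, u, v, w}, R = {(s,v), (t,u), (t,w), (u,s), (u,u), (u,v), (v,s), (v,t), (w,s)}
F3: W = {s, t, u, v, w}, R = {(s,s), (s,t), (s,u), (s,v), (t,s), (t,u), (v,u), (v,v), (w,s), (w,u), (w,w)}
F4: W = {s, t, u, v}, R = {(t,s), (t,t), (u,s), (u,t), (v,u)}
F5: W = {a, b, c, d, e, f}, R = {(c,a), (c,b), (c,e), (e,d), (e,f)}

Frame correspondent (Sahlqvist): forall x exists y Rxy — i.e. seriality.
F1: fails — world w1 has no successor.
F2: condition met.
F3: fails — world u has no successor.
F4: fails — world s has no successor.
F5: fails — world a has no successor.

F2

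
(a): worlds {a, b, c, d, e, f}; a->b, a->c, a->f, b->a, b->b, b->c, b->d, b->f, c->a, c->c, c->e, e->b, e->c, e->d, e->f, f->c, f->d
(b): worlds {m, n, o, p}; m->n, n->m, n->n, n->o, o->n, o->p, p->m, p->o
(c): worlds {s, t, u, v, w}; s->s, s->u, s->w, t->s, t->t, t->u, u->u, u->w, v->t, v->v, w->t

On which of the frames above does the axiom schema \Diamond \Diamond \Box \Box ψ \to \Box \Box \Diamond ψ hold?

(c)

Frame correspondent (Sahlqvist): \forall x \forall y \forall z ((x R^2 y \wedge x R^2 z) \to \exists w (y R^2 w \wedge zRw)) — i.e. a generalized confluence (Geach) condition.
(a): fails — aR²a, aR²d but no w with aR²w and dRw.
(b): fails — nR²p, nR²p but no w with pR²w and pRw.
(c): ✓.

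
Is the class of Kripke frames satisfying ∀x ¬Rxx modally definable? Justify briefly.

No

Any modally definable frame class is closed under surjective bounded morphisms.
The 4-cycle (worlds 0,1,2,3 with 0→1→2→3→0) is irreflexive, and the map sending every world to a single reflexive point • is a surjective bounded morphism (forth: every edge maps to (•,•); back: every world has a successor). So any modal formula valid on the 4-cycle is also valid on the reflexive point, which is not irreflexive.
So the class is not modally definable.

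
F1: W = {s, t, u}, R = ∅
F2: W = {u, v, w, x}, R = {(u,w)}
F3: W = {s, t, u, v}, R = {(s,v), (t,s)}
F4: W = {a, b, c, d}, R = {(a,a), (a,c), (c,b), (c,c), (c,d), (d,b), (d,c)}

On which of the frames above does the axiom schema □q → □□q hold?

This is the axiom for transitivity; its first-order frame correspondent is ∀x ∀y ∀z (Rxy ∧ Ryz → Rxz).
F1: holds.
F2: holds.
F3: fails — Rts and Rsv but not Rtv.
F4: fails — Rdc and Rcd but not Rdd.

F1, F2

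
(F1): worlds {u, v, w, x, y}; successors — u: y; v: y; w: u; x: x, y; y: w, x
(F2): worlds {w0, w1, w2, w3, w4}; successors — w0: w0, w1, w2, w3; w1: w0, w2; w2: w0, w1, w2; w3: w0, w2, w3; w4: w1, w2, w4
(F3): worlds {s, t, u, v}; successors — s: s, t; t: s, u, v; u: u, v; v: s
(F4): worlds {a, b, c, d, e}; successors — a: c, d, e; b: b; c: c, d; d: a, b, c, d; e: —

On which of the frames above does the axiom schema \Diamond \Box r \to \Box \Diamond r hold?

Frame correspondent (Sahlqvist): \forall x \forall y \forall z (Rxy \wedge Rxz \to \exists w (Ryw \wedge Rzw)) — i.e. convergence.
(F1): fails — Ryx and Ryw but x and w have no common successor.
(F2): satisfies the condition.
(F3): fails — Rtv and Rtu but v and u have no common successor.
(F4): fails — Rae and Rae but e and e have no common successor.
Valid on: (F2).

(F2)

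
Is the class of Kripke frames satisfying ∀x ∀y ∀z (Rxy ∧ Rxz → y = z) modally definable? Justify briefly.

This is a Sahlqvist condition; the CD axiom ◇p → □p defines it.
Suppose ◇p→□p is valid. Take Rxy, Rxz and set V(p)={y}. Then ◇p at x, so □p at x, so p at z, i.e. z=y.

Definable; ◇p → □p defines it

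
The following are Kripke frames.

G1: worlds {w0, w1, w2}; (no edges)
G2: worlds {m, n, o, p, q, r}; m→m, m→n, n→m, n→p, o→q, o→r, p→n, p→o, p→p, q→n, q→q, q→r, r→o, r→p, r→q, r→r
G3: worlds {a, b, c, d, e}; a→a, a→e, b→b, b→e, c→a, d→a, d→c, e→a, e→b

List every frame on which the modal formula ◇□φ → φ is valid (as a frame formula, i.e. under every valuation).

The schema corresponds to symmetry: ∀x ∀y (Rxy → Ryx).
G1: satisfies the condition.
G2: fails — Rrp but not Rpr.
G3: fails — Rdc but not Rcd.

G1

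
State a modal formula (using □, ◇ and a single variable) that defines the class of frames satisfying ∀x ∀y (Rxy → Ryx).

A defining formula is ψ → □◇ψ (the B axiom).
Suppose ψ→□◇ψ is valid. Take Rxy and set V(ψ)={x}. Then ψ at x, so □◇ψ at x, so ◇ψ at y, so some z with Ryz has ψ; z=x, i.e. Ryx.

ψ → □◇ψ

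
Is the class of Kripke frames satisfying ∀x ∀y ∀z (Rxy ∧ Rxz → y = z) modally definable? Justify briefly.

Yes, by ◇p → □p

This is a Sahlqvist condition; the CD axiom ◇p → □p defines it.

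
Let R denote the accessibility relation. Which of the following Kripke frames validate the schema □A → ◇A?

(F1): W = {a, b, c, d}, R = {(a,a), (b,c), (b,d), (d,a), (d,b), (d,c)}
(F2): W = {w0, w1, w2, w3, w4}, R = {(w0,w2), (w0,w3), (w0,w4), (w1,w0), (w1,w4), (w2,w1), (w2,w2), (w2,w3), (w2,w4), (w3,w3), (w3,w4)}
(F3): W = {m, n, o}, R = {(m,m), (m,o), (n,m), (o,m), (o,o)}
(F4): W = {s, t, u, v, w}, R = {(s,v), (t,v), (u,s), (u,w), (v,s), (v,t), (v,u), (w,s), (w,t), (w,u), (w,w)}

(F3), (F4)

This is the axiom for seriality; its first-order frame correspondent is ∀x ∃y Rxy.
(F1): fails — world c has no successor.
(F2): fails — world w4 has no successor.
(F3): condition met.
(F4): condition met.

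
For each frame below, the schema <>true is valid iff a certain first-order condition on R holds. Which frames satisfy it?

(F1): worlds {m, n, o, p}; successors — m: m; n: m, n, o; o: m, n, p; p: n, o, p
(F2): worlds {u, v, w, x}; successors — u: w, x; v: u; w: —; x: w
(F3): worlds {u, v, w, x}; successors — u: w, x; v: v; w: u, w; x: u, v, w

(F1), (F3)

The schema corresponds to seriality: forall x exists y Rxy.
(F1): ✓.
(F2): fails — world w has no successor.
(F3): ✓.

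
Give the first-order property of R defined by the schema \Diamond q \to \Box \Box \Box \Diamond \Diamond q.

\forall x \forall y \forall z ((xRy \wedge x R^3 z) \to \exists w (y = w \wedge z R^2 w))

This is a Sahlqvist (Geach-type) schema ◇^1□^0q → □^3◇^2q.
Minimal-valuation argument: fix x; take any y with xR^1y and any z with xR^3z. Set V(q) to the set of worlds R-reachable from y in exactly 0 steps. Then □^0q holds at y, so the antecedent holds at x; validity forces ◇^2q at z, giving a w with zR^2w and yR^0w.
First-order correspondent: \forall x \forall y \forall z ((xRy \wedge x R^3 z) \to \exists w (y = w \wedge z R^2 w)).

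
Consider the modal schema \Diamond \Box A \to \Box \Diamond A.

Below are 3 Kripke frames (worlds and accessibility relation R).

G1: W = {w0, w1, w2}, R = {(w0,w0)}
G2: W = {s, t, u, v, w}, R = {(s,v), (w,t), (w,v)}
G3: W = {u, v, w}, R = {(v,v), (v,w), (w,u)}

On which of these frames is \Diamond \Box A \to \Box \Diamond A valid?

G1

Frame correspondent (Sahlqvist): \forall x \forall y \forall z (Rxy \wedge Rxz \to \exists w (Ryw \wedge Rzw)) — i.e. convergence.
G1: holds.
G2: fails — Rsv and Rsv but v and v have no common successor.
G3: fails — Rvv and Rvw but v and w have no common successor.
Valid on: G1.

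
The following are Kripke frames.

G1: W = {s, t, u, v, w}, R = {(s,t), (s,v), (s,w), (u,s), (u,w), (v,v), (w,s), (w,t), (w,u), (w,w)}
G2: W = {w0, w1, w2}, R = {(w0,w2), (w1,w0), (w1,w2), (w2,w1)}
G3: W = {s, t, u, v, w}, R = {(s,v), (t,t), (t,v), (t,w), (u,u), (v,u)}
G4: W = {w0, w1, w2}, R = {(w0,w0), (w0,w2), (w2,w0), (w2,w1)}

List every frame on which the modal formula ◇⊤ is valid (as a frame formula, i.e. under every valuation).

G2

Frame correspondent (Sahlqvist): ∀x ∃y Rxy — i.e. seriality.
G1: fails — world t has no successor.
G2: condition met.
G3: fails — world w has no successor.
G4: fails — world w1 has no successor.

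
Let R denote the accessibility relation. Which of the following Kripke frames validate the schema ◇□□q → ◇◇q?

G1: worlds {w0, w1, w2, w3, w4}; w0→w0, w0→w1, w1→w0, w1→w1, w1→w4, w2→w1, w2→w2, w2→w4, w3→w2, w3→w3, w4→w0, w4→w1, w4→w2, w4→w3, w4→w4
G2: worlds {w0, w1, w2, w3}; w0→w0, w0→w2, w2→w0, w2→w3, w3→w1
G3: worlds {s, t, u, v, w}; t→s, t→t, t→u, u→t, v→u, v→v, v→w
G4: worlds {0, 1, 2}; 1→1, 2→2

G1, G4

This is the axiom for a generalized confluence (Geach) condition; its first-order frame correspondent is ∀x ∀y (xRy → ∃w (yR²w ∧ xR²w)).
G1: ✓.
G2: fails — w2Rw3 but no w with w3R²w and w2R²w.
G3: fails — tRs but no w* with sR²w* and tR²w*.
G4: ✓.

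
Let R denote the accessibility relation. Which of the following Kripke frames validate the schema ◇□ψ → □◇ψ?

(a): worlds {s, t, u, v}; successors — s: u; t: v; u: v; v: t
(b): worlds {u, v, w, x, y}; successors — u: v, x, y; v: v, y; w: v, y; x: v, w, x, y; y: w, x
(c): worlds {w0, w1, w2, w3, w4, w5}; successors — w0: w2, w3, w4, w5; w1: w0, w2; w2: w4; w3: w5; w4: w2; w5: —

Frame correspondent (Sahlqvist): ∀x ∀y ∀z (Rxy ∧ Rxz → ∃w (Ryw ∧ Rzw)) — i.e. convergence.
(a): holds.
(b): fails — Ruv and Ruy but v and y have no common successor.
(c): fails — Rw0w4 and Rw0w5 but w4 and w5 have no common successor.

(a)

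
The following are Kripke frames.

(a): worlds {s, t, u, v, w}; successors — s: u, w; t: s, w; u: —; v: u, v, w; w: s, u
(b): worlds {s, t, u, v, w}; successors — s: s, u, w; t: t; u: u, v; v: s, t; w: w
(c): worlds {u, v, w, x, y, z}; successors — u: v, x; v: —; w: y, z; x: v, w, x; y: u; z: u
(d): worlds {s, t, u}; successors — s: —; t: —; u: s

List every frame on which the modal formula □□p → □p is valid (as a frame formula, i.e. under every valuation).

(b)

This is the axiom for density; its first-order frame correspondent is ∀x ∀y (Rxy → ∃z (Rxz ∧ Rzy)).
(a): fails — Rsw but no z with Rsz and Rzw.
(b): ✓.
(c): fails — Rwy but no t with Rwt and Rty.
(d): fails — Rus but no z with Ruz and Rzs.
Valid on: (b).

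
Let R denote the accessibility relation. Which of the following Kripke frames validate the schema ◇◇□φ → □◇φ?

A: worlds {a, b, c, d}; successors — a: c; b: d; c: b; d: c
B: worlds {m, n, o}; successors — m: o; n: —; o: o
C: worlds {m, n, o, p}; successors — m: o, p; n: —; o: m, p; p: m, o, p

Frame correspondent (Sahlqvist): ∀x ∀y ∀z ((xR²y ∧ xRz) → ∃w (yRw ∧ zRw)) — i.e. a generalized confluence (Geach) condition.
A: fails — aR²b, aRc but no w with bRw and cRw.
B: holds.
C: holds.
Valid on: B, C.

B, C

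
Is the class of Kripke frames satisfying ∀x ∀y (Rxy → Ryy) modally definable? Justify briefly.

Yes: it is shift-reflexivity, defined by the T□ schema □(□q → q).

Yes, by □(□q → q)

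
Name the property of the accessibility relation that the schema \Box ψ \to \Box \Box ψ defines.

transitivity: \forall x \forall y \forall z (Rxy \wedge Ryz \to Rxz)

This schema is the 4 axiom.
It corresponds to transitivity: \forall x \forall y \forall z (Rxy \wedge Ryz \to Rxz).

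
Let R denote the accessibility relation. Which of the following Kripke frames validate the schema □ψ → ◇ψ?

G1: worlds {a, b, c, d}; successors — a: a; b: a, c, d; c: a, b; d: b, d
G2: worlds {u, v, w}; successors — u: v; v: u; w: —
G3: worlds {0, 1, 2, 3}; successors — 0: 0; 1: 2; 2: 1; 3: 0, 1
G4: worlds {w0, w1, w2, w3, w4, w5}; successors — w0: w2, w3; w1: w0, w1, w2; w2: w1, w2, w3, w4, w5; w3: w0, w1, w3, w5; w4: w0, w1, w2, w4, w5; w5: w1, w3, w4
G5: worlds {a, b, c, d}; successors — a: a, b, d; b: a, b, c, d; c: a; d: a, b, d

G1, G3, G4, G5

This is the axiom for seriality; its first-order frame correspondent is ∀x ∃y Rxy.
G1: condition met.
G2: fails — world w has no successor.
G3: condition met.
G4: condition met.
G5: condition met.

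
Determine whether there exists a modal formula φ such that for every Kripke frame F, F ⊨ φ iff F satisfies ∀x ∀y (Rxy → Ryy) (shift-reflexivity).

The condition is shift-reflexivity. A defining modal formula is □(□q → q).
Suppose □(□q→q) is valid. Take Rxy and set V(q)={w : Ryw}. Then at y, □q holds; since □(□q→q) at x, □q→q at y, so q at y, i.e. Ryy.

Definable; □(□q → q) defines it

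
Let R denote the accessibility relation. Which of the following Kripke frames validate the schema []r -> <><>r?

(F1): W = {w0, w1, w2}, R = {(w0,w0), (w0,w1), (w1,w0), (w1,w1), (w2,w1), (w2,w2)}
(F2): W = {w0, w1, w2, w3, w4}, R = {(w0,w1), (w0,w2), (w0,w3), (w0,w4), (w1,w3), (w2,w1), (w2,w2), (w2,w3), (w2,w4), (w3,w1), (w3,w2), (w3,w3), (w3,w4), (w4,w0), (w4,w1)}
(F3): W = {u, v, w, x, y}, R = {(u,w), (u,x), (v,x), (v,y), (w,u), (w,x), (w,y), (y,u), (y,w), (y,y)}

This is the axiom for a generalized confluence (Geach) condition; its first-order frame correspondent is forall x exists w (xRw & x R^2 w).
(F1): holds.
(F2): holds.
(F3): fails — at x but no t with xRt and xR²t.

(F1), (F2)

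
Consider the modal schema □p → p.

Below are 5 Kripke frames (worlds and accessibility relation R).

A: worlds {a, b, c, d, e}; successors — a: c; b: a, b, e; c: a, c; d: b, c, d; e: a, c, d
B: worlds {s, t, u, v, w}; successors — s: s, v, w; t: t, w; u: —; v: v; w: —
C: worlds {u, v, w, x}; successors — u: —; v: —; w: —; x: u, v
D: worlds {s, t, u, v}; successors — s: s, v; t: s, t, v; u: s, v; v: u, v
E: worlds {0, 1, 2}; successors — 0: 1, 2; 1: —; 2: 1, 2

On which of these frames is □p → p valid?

none

This is the axiom for reflexivity; its first-order frame correspondent is ∀x Rxx.
A: fails — world a does not see itself.
B: fails — world u does not see itself.
C: fails — world u does not see itself.
D: fails — world u does not see itself.
E: fails — world 0 does not see itself.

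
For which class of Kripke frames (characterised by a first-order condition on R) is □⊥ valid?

Emptiness of R

This schema is the Ver axiom.
Its frame correspondent is emptiness of R — ∀x ∀y ¬Rxy.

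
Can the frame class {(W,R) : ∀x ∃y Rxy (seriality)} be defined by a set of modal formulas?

Yes, by □q → ◇q

Yes: it is seriality, defined by the D schema □q → ◇q.
Suppose □q→◇q is valid. At any x set V(q)=W. Then □q at x, so ◇q at x, so x has a successor.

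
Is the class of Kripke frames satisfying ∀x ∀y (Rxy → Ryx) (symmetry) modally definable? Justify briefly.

Definable; r → □◇r defines it

This is a Sahlqvist condition; the B axiom r → □◇r defines it.
Suppose r→□◇r is valid. Take Rxy and set V(r)={x}. Then r at x, so □◇r at x, so ◇r at y, so some z with Ryz has r; z=x, i.e. Ryx.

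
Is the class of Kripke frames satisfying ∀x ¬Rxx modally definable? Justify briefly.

No — not modally definable

Modal frame validity is preserved under surjective bounded morphisms.
The 3-cycle (worlds w0,w1,w2 with w0→w1→w2→w0) is irreflexive, and the map sending every world to a single reflexive point • is a surjective bounded morphism (forth: every edge maps to (•,•); back: every world has a successor). So any modal formula valid on the 3-cycle is also valid on the reflexive point, which is not irreflexive.
So the class is not modally definable.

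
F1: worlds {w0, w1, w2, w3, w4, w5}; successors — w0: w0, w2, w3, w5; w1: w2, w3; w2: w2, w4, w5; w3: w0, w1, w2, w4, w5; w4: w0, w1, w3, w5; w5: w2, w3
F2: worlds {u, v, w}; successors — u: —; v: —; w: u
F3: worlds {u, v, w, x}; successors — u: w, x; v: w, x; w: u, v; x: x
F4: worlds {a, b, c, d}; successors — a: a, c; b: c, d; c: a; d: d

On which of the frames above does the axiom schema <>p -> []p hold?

F2

The schema corresponds to partial functionality: forall x forall y forall z (Rxy & Rxz -> y = z).
F1: fails — w0 sees both w0 and w2.
F2: satisfies the condition.
F3: fails — u sees both w and x.
F4: fails — a sees both a and c.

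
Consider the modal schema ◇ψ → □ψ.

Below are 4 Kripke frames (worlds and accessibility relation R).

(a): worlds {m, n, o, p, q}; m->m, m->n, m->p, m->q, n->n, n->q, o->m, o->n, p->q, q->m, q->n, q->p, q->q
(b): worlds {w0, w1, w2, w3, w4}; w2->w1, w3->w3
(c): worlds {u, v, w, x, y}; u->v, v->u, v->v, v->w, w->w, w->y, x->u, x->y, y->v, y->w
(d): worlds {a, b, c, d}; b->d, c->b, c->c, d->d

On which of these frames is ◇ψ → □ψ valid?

(b)

This is the axiom for partial functionality; its first-order frame correspondent is ∀x ∀y ∀z (Rxy ∧ Rxz → y = z).
(a): fails — m sees both m and n.
(b): holds.
(c): fails — v sees both u and v.
(d): fails — c sees both b and c.
Valid on: (b).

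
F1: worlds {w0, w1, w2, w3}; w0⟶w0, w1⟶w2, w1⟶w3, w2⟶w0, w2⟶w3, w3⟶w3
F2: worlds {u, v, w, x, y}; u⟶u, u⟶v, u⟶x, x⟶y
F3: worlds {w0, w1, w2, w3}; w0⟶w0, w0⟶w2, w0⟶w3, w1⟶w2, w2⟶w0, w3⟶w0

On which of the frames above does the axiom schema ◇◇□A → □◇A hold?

Frame correspondent (Sahlqvist): ∀x ∀y ∀z ((xR²y ∧ xRz) → ∃w (yRw ∧ zRw)) — i.e. a generalized confluence (Geach) condition.
F1: fails — w1R²w0, w1Rw3 but no w with w0Rw and w3Rw.
F2: fails — uR²u, uRv but no t with uRt and vRt.
F3: holds.
Valid on: F3.

F3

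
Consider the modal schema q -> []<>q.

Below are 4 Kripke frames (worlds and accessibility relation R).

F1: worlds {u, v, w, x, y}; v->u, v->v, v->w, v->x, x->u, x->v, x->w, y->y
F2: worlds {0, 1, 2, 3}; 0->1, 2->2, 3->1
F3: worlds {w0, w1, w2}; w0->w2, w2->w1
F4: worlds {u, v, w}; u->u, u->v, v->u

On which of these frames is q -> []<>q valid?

This is the axiom for symmetry; its first-order frame correspondent is forall x forall y (Rxy -> Ryx).
F1: fails — Rxw but not Rwx.
F2: fails — R01 but not R10.
F3: fails — Rw0w2 but not Rw2w0.
F4: satisfies the condition.
Valid on: F4.

F4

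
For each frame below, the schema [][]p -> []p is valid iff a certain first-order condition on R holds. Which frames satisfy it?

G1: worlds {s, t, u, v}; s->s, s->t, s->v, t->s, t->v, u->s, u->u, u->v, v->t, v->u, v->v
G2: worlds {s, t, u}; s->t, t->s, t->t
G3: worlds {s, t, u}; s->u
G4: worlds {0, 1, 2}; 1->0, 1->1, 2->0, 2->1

G1, G2, G4

This is the axiom for density; its first-order frame correspondent is forall x forall y (Rxy -> exists z (Rxz & Rzy)).
G1: satisfies the condition.
G2: satisfies the condition.
G3: fails — Rsu but no z with Rsz and Rzu.
G4: satisfies the condition.
Valid on: G1, G2, G4.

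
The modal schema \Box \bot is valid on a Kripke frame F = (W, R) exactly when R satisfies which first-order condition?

emptiness of R

□⊥ is valid iff no world has any successor (otherwise □⊥ fails at any world with one).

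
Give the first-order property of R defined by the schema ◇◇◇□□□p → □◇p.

This is a Sahlqvist (Geach-type) schema ◇^3□^3p → □^1◇^1p.
First-order correspondent: ∀x ∀y ∀z ((xR³y ∧ xRz) → ∃w (yR³w ∧ zRw)).

∀x ∀y ∀z ((xR³y ∧ xRz) → ∃w (yR³w ∧ zRw))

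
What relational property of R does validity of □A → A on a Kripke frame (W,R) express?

This schema is the T axiom.
It corresponds to reflexivity: ∀x Rxx.

Reflexivity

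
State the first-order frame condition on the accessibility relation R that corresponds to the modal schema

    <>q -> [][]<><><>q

forall x forall y forall z ((xRy & x R^2 z) -> exists w (y = w & z R^3 w))

This is a Sahlqvist (Geach-type) schema ◇^1□^0q → □^2◇^3q.
First-order correspondent: forall x forall y forall z ((xRy & x R^2 z) -> exists w (y = w & z R^3 w)).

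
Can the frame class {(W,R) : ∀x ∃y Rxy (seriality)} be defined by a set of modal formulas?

Definable; □r → ◇r defines it

This is a Sahlqvist condition; the D axiom □r → ◇r defines it.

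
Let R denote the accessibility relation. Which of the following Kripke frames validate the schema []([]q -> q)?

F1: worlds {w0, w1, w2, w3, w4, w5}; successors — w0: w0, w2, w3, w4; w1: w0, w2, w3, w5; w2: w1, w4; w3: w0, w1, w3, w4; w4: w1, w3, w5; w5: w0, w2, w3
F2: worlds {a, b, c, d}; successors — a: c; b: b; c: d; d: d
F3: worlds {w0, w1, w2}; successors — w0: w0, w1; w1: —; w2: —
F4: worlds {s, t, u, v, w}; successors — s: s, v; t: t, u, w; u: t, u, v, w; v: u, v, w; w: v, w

The schema corresponds to shift-reflexivity: forall x forall y (Rxy -> Ryy).
F1: fails — Rw3w1 but not Rw1w1.
F2: fails — Rac but not Rcc.
F3: fails — Rw0w1 but not Rw1w1.
F4: holds.
Valid on: F4.

F4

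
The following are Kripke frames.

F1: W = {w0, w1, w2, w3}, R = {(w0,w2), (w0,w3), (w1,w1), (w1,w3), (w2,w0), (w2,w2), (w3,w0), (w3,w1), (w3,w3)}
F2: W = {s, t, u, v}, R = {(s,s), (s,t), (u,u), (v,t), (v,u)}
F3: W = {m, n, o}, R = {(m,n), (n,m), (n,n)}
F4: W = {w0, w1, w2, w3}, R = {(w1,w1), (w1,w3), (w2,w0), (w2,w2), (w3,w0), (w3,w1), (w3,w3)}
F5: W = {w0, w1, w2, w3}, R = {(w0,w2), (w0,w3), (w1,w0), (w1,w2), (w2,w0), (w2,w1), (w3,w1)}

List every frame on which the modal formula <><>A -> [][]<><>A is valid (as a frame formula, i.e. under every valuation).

F3

The schema corresponds to a generalized confluence (Geach) condition: forall x forall y forall z ((x R^2 y & x R^2 z) -> exists w (y = w & z R^2 w)).
F1: fails — w0R²w1, w0R²w2 but no w with w1=w and w2R²w.
F2: fails — sR²s, sR²t but no w with s=w and tR²w.
F3: ✓.
F4: fails — w1R²w0, w1R²w0 but no w with w0=w and w0R²w.
F5: fails — w1R²w1, w1R²w2 but no w with w1=w and w2R²w.
Valid on: F3.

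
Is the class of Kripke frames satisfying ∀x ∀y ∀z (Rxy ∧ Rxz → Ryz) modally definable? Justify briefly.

Definable; ◇r → □◇r defines it

This is a Sahlqvist condition; the 5 axiom ◇r → □◇r defines it.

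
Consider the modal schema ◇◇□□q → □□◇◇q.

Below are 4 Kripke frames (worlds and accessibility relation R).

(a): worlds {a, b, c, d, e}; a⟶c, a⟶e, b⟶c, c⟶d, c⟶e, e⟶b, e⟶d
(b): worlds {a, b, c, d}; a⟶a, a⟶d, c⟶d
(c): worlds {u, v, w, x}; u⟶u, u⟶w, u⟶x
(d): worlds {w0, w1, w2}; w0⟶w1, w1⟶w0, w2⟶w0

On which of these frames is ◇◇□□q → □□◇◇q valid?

Frame correspondent (Sahlqvist): ∀x ∀y ∀z ((xR²y ∧ xR²z) → ∃w (yR²w ∧ zR²w)) — i.e. a generalized confluence (Geach) condition.
(a): fails — aR²b, aR²d but no w with bR²w and dR²w.
(b): fails — aR²a, aR²d but no w with aR²w and dR²w.
(c): fails — uR²u, uR²w but no t with uR²t and wR²t.
(d): condition met.

(d)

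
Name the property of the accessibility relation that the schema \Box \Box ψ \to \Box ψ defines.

density

Suppose □□ψ→□ψ is valid. Take Rxy and set V(ψ)={w : xR²w}. Then □□ψ at x, so □ψ at x, so ψ at y, i.e. ∃z(Rxz∧Rzy).
Conversely, on a frame with density the schema holds at every world under every valuation.
So the correspondent is density.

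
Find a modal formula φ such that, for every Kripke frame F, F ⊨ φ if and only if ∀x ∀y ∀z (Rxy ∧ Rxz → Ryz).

◇s → □◇s

A defining formula is ◇s → □◇s (the 5 axiom).
Suppose ◇s→□◇s is valid. Take Rxy, Rxz and set V(s)={y}. Then ◇s at x, so □◇s at x, so ◇s at z, so some w with Rzw has s; w=y, i.e. Rzy. By symmetry of the argument, Ryz.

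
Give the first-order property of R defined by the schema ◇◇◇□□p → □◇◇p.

∀x ∀y ∀z ((xR³y ∧ xRz) → ∃w (yR²w ∧ zR²w))

This is a Sahlqvist (Geach-type) schema ◇^3□^2p → □^1◇^2p.
First-order correspondent: ∀x ∀y ∀z ((xR³y ∧ xRz) → ∃w (yR²w ∧ zR²w)).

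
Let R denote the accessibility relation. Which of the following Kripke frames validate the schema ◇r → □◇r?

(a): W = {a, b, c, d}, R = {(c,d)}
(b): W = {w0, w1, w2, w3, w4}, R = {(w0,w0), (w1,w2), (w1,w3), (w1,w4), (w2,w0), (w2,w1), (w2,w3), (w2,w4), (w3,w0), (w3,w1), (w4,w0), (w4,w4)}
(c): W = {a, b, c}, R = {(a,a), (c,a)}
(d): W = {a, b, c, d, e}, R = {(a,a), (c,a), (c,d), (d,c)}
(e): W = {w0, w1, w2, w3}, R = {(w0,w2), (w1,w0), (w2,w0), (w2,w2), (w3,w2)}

This is the axiom for the Euclidean property; its first-order frame correspondent is ∀x ∀y ∀z (Rxy ∧ Rxz → Ryz).
(a): fails — Rcd and Rcd but not Rdd.
(b): fails — Rw1w2 and Rw1w2 but not Rw2w2.
(c): holds.
(d): fails — Rca and Rcd but not Rad.
(e): fails — Rw1w0 and Rw1w0 but not Rw0w0.

(c)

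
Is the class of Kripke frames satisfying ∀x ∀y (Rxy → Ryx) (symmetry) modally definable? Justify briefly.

Yes: it is symmetry, defined by the B schema q → □◇q.
Suppose q→□◇q is valid. Take Rxy and set V(q)={x}. Then q at x, so □◇q at x, so ◇q at y, so some z with Ryz has q; z=x, i.e. Ryx.

Definable; q → □◇q defines it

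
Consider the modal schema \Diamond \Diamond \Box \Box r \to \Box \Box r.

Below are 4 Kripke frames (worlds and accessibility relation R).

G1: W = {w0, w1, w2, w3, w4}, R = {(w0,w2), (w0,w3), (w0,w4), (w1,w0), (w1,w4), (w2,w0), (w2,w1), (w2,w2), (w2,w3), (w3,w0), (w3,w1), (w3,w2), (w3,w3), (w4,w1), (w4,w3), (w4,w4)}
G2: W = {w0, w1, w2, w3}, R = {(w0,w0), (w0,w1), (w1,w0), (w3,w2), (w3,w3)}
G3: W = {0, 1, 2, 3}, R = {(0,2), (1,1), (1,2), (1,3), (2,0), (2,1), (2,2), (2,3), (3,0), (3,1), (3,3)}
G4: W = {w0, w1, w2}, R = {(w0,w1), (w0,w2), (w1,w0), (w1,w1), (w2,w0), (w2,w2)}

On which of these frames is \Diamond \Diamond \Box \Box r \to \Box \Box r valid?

G3, G4

The schema corresponds to a generalized confluence (Geach) condition: \forall x \forall y \forall z ((x R^2 y \wedge x R^2 z) \to \exists w (y R^2 w \wedge z = w)).
G1: fails — w0R²w1, w0R²w0 but no w with w1R²w and w0=w.
G2: fails — w3R²w2, w3R²w2 but no w with w2R²w and w2=w.
G3: ✓.
G4: ✓.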